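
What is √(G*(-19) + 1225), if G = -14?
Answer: √1491 ≈ 38.613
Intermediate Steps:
√(G*(-19) + 1225) = √(-14*(-19) + 1225) = √(266 + 1225) = √1491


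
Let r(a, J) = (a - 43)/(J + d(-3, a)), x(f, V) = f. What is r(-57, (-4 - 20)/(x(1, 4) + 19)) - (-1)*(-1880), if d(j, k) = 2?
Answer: -2005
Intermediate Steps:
r(a, J) = (-43 + a)/(2 + J) (r(a, J) = (a - 43)/(J + 2) = (-43 + a)/(2 + J))
r(-57, (-4 - 20)/(x(1, 4) + 19)) - (-1)*(-1880) = (-43 - 57)/(2 + (-4 - 20)/(1 + 19)) - (-1)*(-1880) = -100/(2 - 24/20) - 1*1880 = -100/(2 - 24*1/20) - 1880 = -100/(2 - 6/5) - 1880 = -100/(4/5) - 1880 = (5/4)*(-100) - 1880 = -125 - 1880 = -2005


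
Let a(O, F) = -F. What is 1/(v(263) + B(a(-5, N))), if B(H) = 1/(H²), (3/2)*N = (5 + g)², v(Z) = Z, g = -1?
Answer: 1024/269321 ≈ 0.0038022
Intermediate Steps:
N = 32/3 (N = 2*(5 - 1)²/3 = (⅔)*4² = (⅔)*16 = 32/3 ≈ 10.667)
B(H) = H⁻²
1/(v(263) + B(a(-5, N))) = 1/(263 + (-1*32/3)⁻²) = 1/(263 + (-32/3)⁻²) = 1/(263 + 9/1024) = 1/(269321/1024) = 1024/269321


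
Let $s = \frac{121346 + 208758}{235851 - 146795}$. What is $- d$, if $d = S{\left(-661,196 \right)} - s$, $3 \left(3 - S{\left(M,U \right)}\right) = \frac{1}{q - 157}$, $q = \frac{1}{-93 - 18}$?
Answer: $\frac{8543387}{12125531} \approx 0.70458$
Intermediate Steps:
$q = - \frac{1}{111}$ ($q = \frac{1}{-111} = - \frac{1}{111} \approx -0.009009$)
$s = \frac{41263}{11132}$ ($s = \frac{330104}{89056} = 330104 \cdot \frac{1}{89056} = \frac{41263}{11132} \approx 3.7067$)
$S{\left(M,U \right)} = \frac{52321}{17428}$ ($S{\left(M,U \right)} = 3 - \frac{1}{3 \left(- \frac{1}{111} - 157\right)} = 3 - \frac{1}{3 \left(- \frac{17428}{111}\right)} = 3 - - \frac{37}{17428} = 3 + \frac{37}{17428} = \frac{52321}{17428}$)
$d = - \frac{8543387}{12125531}$ ($d = \frac{52321}{17428} - \frac{41263}{11132} = - \frac{8543387}{12125531} \approx -0.70458$)
$- d = \left(-1\right) \left(- \frac{8543387}{12125531}\right) = \frac{8543387}{12125531}$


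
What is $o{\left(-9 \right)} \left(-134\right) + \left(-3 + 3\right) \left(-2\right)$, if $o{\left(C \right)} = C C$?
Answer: $-10854$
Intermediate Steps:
$o{\left(C \right)} = C^{2}$
$o{\left(-9 \right)} \left(-134\right) + \left(-3 + 3\right) \left(-2\right) = \left(-9\right)^{2} \left(-134\right) + \left(-3 + 3\right) \left(-2\right) = 81 \left(-134\right) + 0 \left(-2\right) = -10854 + 0 = -10854$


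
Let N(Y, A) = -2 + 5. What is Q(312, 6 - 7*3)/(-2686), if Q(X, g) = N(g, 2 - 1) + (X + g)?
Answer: -150/1343 ≈ -0.11169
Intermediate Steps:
N(Y, A) = 3
Q(X, g) = 3 + X + g (Q(X, g) = 3 + (X + g) = 3 + X + g)
Q(312, 6 - 7*3)/(-2686) = (3 + 312 + (6 - 7*3))/(-2686) = (3 + 312 + (6 - 21))*(-1/2686) = (3 + 312 - 15)*(-1/2686) = 300*(-1/2686) = -150/1343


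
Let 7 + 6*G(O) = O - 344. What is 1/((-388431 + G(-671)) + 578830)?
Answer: 3/570686 ≈ 5.2568e-6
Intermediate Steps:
G(O) = -117/2 + O/6 (G(O) = -7/6 + (O - 344)/6 = -7/6 + (-344 + O)/6 = -7/6 + (-172/3 + O/6) = -117/2 + O/6)
1/((-388431 + G(-671)) + 578830) = 1/((-388431 + (-117/2 + (⅙)*(-671))) + 578830) = 1/((-388431 + (-117/2 - 671/6)) + 578830) = 1/((-388431 - 511/3) + 578830) = 1/(-1165804/3 + 578830) = 1/(570686/3) = 3/570686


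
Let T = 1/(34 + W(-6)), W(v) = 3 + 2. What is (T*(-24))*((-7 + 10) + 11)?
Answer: -112/13 ≈ -8.6154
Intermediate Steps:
W(v) = 5
T = 1/39 (T = 1/(34 + 5) = 1/39 ≈ 0.025641)
(T*(-24))*((-7 + 10) + 11) = ((1/39)*(-24))*((-7 + 10) + 11) = -8*(3 + 11)/13 = -8/13*14 = -112/13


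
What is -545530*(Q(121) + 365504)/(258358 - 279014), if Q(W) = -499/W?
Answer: 12063164416025/1249688 ≈ 9.6529e+6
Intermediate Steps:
-545530*(Q(121) + 365504)/(258358 - 279014) = -545530*(-499/121 + 365504)/(258358 - 279014) = -545530/((-20656/(-499*1/121 + 365504))) = -545530/((-20656/(-499/121 + 365504))) = -545530/((-20656/44225485/121)) = -545530/((-20656*121/44225485)) = -545530/(-2499376/44225485) = -545530*(-44225485/2499376) = 12063164416025/1249688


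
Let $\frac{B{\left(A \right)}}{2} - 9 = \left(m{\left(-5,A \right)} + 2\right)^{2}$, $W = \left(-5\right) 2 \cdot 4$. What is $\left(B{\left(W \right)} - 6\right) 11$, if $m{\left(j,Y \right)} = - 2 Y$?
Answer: $148060$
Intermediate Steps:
$W = -40$ ($W = \left(-10\right) 4 = -40$)
$B{\left(A \right)} = 18 + 2 \left(2 - 2 A\right)^{2}$ ($B{\left(A \right)} = 18 + 2 \left(- 2 A + 2\right)^{2} = 18 + 2 \left(2 - 2 A\right)^{2}$)
$\left(B{\left(W \right)} - 6\right) 11 = \left(\left(18 + 8 \left(-1 - 40\right)^{2}\right) - 6\right) 11 = \left(\left(18 + 8 \left(-41\right)^{2}\right) - 6\right) 11 = \left(\left(18 + 8 \cdot 1681\right) - 6\right) 11 = \left(\left(18 + 13448\right) - 6\right) 11 = \left(13466 - 6\right) 11 = 13460 \cdot 11 = 148060$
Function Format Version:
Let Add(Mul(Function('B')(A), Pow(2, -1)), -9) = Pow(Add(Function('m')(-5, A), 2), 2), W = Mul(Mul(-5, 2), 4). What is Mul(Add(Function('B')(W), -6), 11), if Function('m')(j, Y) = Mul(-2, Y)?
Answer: 148060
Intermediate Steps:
W = -40 (W = Mul(-10, 4) = -40)
Function('B')(A) = Add(18, Mul(2, Pow(Add(2, Mul(-2, A)), 2))) (Function('B')(A) = Add(18, Mul(2, Pow(Add(Mul(-2, A), 2), 2))) = Add(18, Mul(2, Pow(Add(2, Mul(-2, A)), 2))))
Mul(Add(Function('B')(W), -6), 11) = Mul(Add(Add(18, Mul(8, Pow(Add(-1, -40), 2))), -6), 11) = Mul(Add(Add(18, Mul(8, Pow(-41, 2))), -6), 11) = Mul(Add(Add(18, Mul(8, 1681)), -6), 11) = Mul(Add(Add(18, 13448), -6), 11) = Mul(Add(13466, -6), 11) = Mul(13460, 11) = 148060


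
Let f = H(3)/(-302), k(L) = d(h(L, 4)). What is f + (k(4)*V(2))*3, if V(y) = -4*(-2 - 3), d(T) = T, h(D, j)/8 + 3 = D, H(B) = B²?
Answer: 144951/302 ≈ 479.97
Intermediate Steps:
h(D, j) = -24 + 8*D
k(L) = -24 + 8*L
V(y) = 20 (V(y) = -4*(-5) = 20)
f = -9/302 (f = 3²/(-302) = 9*(-1/302) = -9/302 ≈ -0.029801)
f + (k(4)*V(2))*3 = -9/302 + ((-24 + 8*4)*20)*3 = -9/302 + ((-24 + 32)*20)*3 = -9/302 + (8*20)*3 = -9/302 + 160*3 = -9/302 + 480 = 144951/302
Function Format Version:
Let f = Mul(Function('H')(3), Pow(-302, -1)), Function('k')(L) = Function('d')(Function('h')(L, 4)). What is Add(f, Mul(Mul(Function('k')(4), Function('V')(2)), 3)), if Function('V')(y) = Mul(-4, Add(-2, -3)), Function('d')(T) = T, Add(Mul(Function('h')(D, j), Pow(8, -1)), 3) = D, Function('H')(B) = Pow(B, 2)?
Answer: Rational(144951, 302) ≈ 479.97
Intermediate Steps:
Function('h')(D, j) = Add(-24, Mul(8, D))
Function('k')(L) = Add(-24, Mul(8, L))
Function('V')(y) = 20 (Function('V')(y) = Mul(-4, -5) = 20)
f = Rational(-9, 302) (f = Mul(Pow(3, 2), Pow(-302, -1)) = Mul(9, Rational(-1, 302)) = Rational(-9, 302) ≈ -0.029801)
Add(f, Mul(Mul(Function('k')(4), Function('V')(2)), 3)) = Add(Rational(-9, 302), Mul(Mul(Add(-24, Mul(8, 4)), 20), 3)) = Add(Rational(-9, 302), Mul(Mul(Add(-24, 32), 20), 3)) = Add(Rational(-9, 302), Mul(Mul(8, 20), 3)) = Add(Rational(-9, 302), Mul(160, 3)) = Add(Rational(-9, 302), 480) = Rational(144951, 302)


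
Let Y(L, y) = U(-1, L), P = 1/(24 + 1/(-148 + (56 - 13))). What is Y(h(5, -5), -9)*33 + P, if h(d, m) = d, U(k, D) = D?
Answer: 415740/2519 ≈ 165.04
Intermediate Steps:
P = 105/2519 (P = 1/(24 + 1/(-148 + 43)) = 1/(24 + 1/(-105)) = 1/(24 - 1/105) = 1/(2519/105) = 105/2519 ≈ 0.041683)
Y(L, y) = L
Y(h(5, -5), -9)*33 + P = 5*33 + 105/2519 = 165 + 105/2519 = 415740/2519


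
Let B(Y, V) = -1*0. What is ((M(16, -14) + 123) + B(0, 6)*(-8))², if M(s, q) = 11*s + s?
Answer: 99225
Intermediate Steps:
M(s, q) = 12*s
B(Y, V) = 0
((M(16, -14) + 123) + B(0, 6)*(-8))² = ((12*16 + 123) + 0*(-8))² = ((192 + 123) + 0)² = (315 + 0)² = 315² = 99225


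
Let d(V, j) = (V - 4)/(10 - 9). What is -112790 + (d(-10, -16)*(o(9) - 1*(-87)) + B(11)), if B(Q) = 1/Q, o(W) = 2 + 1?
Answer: -1254549/11 ≈ -1.1405e+5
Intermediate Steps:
o(W) = 3
d(V, j) = -4 + V (d(V, j) = (-4 + V)/1 = (-4 + V)*1 = -4 + V)
-112790 + (d(-10, -16)*(o(9) - 1*(-87)) + B(11)) = -112790 + ((-4 - 10)*(3 - 1*(-87)) + 1/11) = -112790 + (-14*(3 + 87) + 1/11) = -112790 + (-14*90 + 1/11) = -112790 + (-1260 + 1/11) = -112790 - 13859/11 = -1254549/11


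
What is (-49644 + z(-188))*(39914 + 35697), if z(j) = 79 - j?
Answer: -3733444347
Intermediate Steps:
(-49644 + z(-188))*(39914 + 35697) = (-49644 + (79 - 1*(-188)))*(39914 + 35697) = (-49644 + (79 + 188))*75611 = (-49644 + 267)*75611 = -49377*75611 = -3733444347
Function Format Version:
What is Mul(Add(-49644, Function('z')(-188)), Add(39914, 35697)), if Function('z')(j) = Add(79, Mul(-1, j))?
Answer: -3733444347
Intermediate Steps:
Mul(Add(-49644, Function('z')(-188)), Add(39914, 35697)) = Mul(Add(-49644, Add(79, Mul(-1, -188))), Add(39914, 35697)) = Mul(Add(-49644, Add(79, 188)), 75611) = Mul(Add(-49644, 267), 75611) = Mul(-49377, 75611) = -3733444347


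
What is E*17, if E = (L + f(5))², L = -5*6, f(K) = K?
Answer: 10625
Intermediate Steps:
L = -30
E = 625 (E = (-30 + 5)² = (-25)² = 625)
E*17 = 625*17 = 10625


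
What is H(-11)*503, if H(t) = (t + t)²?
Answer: 243452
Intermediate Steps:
H(t) = 4*t² (H(t) = (2*t)² = 4*t²)
H(-11)*503 = (4*(-11)²)*503 = (4*121)*503 = 484*503 = 243452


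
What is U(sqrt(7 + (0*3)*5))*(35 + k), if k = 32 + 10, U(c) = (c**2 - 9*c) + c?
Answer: 539 - 616*sqrt(7) ≈ -1090.8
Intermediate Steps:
U(c) = c**2 - 8*c
k = 42
U(sqrt(7 + (0*3)*5))*(35 + k) = (sqrt(7 + (0*3)*5)*(-8 + sqrt(7 + (0*3)*5)))*(35 + 42) = (sqrt(7 + 0*5)*(-8 + sqrt(7 + 0*5)))*77 = (sqrt(7 + 0)*(-8 + sqrt(7 + 0)))*77 = (sqrt(7)*(-8 + sqrt(7)))*77 = 77*sqrt(7)*(-8 + sqrt(7))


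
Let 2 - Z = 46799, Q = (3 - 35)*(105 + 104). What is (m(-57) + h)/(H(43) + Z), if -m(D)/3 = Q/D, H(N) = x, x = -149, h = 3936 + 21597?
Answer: -25181/46946 ≈ -0.53638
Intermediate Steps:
h = 25533
Q = -6688 (Q = -32*209 = -6688)
Z = -46797 (Z = 2 - 1*46799 = 2 - 46799 = -46797)
H(N) = -149
m(D) = 20064/D (m(D) = -(-20064)/D = 20064/D)
(m(-57) + h)/(H(43) + Z) = (20064/(-57) + 25533)/(-149 - 46797) = (20064*(-1/57) + 25533)/(-46946) = (-352 + 25533)*(-1/46946) = 25181*(-1/46946) = -25181/46946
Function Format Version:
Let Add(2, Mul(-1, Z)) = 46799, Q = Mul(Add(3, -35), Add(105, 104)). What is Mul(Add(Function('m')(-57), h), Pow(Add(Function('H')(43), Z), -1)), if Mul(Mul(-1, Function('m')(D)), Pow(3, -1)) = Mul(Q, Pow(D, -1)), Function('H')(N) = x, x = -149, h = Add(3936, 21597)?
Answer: Rational(-25181, 46946) ≈ -0.53638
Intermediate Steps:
h = 25533
Q = -6688 (Q = Mul(-32, 209) = -6688)
Z = -46797 (Z = Add(2, Mul(-1, 46799)) = Add(2, -46799) = -46797)
Function('H')(N) = -149
Function('m')(D) = Mul(20064, Pow(D, -1)) (Function('m')(D) = Mul(-3, Mul(-6688, Pow(D, -1))) = Mul(20064, Pow(D, -1)))
Mul(Add(Function('m')(-57), h), Pow(Add(Function('H')(43), Z), -1)) = Mul(Add(Mul(20064, Pow(-57, -1)), 25533), Pow(Add(-149, -46797), -1)) = Mul(Add(Mul(20064, Rational(-1, 57)), 25533), Pow(-46946, -1)) = Mul(Add(-352, 25533), Rational(-1, 46946)) = Mul(25181, Rational(-1, 46946)) = Rational(-25181, 46946)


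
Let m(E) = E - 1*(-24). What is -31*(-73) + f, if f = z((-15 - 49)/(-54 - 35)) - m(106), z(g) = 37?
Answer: 2170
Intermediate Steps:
m(E) = 24 + E (m(E) = E + 24 = 24 + E)
f = -93 (f = 37 - (24 + 106) = 37 - 1*130 = 37 - 130 = -93)
-31*(-73) + f = -31*(-73) - 93 = 2263 - 93 = 2170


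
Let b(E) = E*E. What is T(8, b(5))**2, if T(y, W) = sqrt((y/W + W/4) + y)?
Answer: 1457/100 ≈ 14.570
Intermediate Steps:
b(E) = E**2
T(y, W) = sqrt(y + W/4 + y/W) (T(y, W) = sqrt((y/W + W*(1/4)) + y) = sqrt((y/W + W/4) + y) = sqrt((W/4 + y/W) + y) = sqrt(y + W/4 + y/W))
T(8, b(5))**2 = (sqrt(5**2 + 4*8 + 4*8/5**2)/2)**2 = (sqrt(25 + 32 + 4*8/25)/2)**2 = (sqrt(25 + 32 + 4*8*(1/25))/2)**2 = (sqrt(25 + 32 + 32/25)/2)**2 = (sqrt(1457/25)/2)**2 = ((sqrt(1457)/5)/2)**2 = (sqrt(1457)/10)**2 = 1457/100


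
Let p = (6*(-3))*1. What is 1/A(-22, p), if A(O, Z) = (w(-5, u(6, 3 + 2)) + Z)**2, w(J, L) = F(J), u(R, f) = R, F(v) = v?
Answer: 1/529 ≈ 0.0018904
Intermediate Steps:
w(J, L) = J
p = -18 (p = -18*1 = -18)
A(O, Z) = (-5 + Z)**2
1/A(-22, p) = 1/((-5 - 18)**2) = 1/((-23)**2) = 1/529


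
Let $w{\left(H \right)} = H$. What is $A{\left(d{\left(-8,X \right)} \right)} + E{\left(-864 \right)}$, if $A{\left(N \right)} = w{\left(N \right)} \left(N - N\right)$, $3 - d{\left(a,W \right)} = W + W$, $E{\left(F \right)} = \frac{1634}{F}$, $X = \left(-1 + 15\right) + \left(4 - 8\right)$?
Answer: $- \frac{817}{432} \approx -1.8912$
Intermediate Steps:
$X = 10$ ($X = 14 - 4 = 10$)
$d{\left(a,W \right)} = 3 - 2 W$ ($d{\left(a,W \right)} = 3 - \left(W + W\right) = 3 - 2 W$)
$A{\left(N \right)} = 0$ ($A{\left(N \right)} = N \left(N - N\right) = N 0 = 0$)
$A{\left(d{\left(-8,X \right)} \right)} + E{\left(-864 \right)} = 0 + \frac{1634}{-864} = 0 + 1634 \left(- \frac{1}{864}\right) = 0 - \frac{817}{432} = - \frac{817}{432}$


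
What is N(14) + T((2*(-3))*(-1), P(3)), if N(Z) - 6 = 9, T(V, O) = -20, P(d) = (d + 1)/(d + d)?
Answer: -5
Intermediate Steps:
P(d) = (1 + d)/(2*d) (P(d) = (1 + d)/((2*d)) = (1 + d)*(1/(2*d)) = (1 + d)/(2*d))
N(Z) = 15 (N(Z) = 6 + 9 = 15)
N(14) + T((2*(-3))*(-1), P(3)) = 15 - 20 = -5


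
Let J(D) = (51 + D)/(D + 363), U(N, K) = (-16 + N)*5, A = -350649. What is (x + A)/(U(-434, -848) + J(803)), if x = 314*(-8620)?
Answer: 1782422807/1311323 ≈ 1359.3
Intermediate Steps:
U(N, K) = -80 + 5*N
x = -2706680
J(D) = (51 + D)/(363 + D)
(x + A)/(U(-434, -848) + J(803)) = (-2706680 - 350649)/((-80 + 5*(-434)) + (51 + 803)/(363 + 803)) = -3057329/((-80 - 2170) + 854/1166) = -3057329/(-2250 + (1/1166)*854) = -3057329/(-2250 + 427/583) = -3057329/(-1311323/583) = -3057329*(-583/1311323) = 1782422807/1311323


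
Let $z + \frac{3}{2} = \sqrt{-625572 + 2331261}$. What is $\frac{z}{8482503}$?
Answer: $- \frac{1}{5655002} + \frac{\sqrt{189521}}{2827501} \approx 0.00015379$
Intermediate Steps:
$z = - \frac{3}{2} + 3 \sqrt{189521}$ ($z = - \frac{3}{2} + \sqrt{-625572 + 2331261} = - \frac{3}{2} + \sqrt{1705689} = - \frac{3}{2} + 3 \sqrt{189521} \approx 1304.5$)
$\frac{z}{8482503} = \frac{- \frac{3}{2} + 3 \sqrt{189521}}{8482503} = \left(- \frac{3}{2} + 3 \sqrt{189521}\right) \frac{1}{8482503} = - \frac{1}{5655002} + \frac{\sqrt{189521}}{2827501}$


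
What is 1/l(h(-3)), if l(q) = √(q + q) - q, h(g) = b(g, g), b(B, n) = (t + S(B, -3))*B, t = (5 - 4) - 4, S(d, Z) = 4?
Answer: ⅕ - I*√6/15 ≈ 0.2 - 0.1633*I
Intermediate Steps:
t = -3 (t = 1 - 4 = -3)
b(B, n) = B (b(B, n) = (-3 + 4)*B = 1*B = B)
h(g) = g
l(q) = -q + √2*√q (l(q) = √(2*q) - q = √2*√q - q = -q + √2*√q)
1/l(h(-3)) = 1/(-1*(-3) + √2*√(-3)) = 1/(3 + √2*(I*√3)) = 1/(3 + I*√6)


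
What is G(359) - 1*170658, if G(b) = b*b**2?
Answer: 46097621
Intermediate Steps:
G(b) = b**3
G(359) - 1*170658 = 359**3 - 1*170658 = 46268279 - 170658 = 46097621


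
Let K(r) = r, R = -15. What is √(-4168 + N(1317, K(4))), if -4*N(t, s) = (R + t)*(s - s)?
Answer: 2*I*√1042 ≈ 64.56*I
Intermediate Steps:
N(t, s) = 0 (N(t, s) = -(-15 + t)*(s - s)/4 = -(-15 + t)*0/4 = -¼*0 = 0)
√(-4168 + N(1317, K(4))) = √(-4168 + 0) = √(-4168) = 2*I*√1042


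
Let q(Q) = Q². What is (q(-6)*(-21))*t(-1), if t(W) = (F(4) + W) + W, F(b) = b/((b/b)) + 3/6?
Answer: -1890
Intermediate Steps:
F(b) = ½ + b (F(b) = b/1 + 3*(⅙) = b*1 + ½ = b + ½ = ½ + b)
t(W) = 9/2 + 2*W (t(W) = ((½ + 4) + W) + W = (9/2 + W) + W = 9/2 + 2*W)
(q(-6)*(-21))*t(-1) = ((-6)²*(-21))*(9/2 + 2*(-1)) = (36*(-21))*(9/2 - 2) = -756*5/2 = -1890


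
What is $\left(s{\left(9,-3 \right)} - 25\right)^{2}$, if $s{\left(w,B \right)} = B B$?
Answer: $256$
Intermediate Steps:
$s{\left(w,B \right)} = B^{2}$
$\left(s{\left(9,-3 \right)} - 25\right)^{2} = \left(\left(-3\right)^{2} - 25\right)^{2} = \left(9 - 25\right)^{2} = \left(-16\right)^{2} = 256$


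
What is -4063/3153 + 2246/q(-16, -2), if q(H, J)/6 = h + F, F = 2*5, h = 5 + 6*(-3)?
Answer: -1192462/9459 ≈ -126.07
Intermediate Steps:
h = -13 (h = 5 - 18 = -13)
F = 10
q(H, J) = -18 (q(H, J) = 6*(-13 + 10) = 6*(-3) = -18)
-4063/3153 + 2246/q(-16, -2) = -4063/3153 + 2246/(-18) = -4063*1/3153 + 2246*(-1/18) = -4063/3153 - 1123/9 = -1192462/9459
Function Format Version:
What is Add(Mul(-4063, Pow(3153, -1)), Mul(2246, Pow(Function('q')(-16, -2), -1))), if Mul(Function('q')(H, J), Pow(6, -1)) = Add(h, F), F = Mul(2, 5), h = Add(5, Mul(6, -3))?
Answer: Rational(-1192462, 9459) ≈ -126.07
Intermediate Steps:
h = -13 (h = Add(5, -18) = -13)
F = 10
Function('q')(H, J) = -18 (Function('q')(H, J) = Mul(6, Add(-13, 10)) = Mul(6, -3) = -18)
Add(Mul(-4063, Pow(3153, -1)), Mul(2246, Pow(Function('q')(-16, -2), -1))) = Add(Mul(-4063, Pow(3153, -1)), Mul(2246, Pow(-18, -1))) = Add(Mul(-4063, Rational(1, 3153)), Mul(2246, Rational(-1, 18))) = Add(Rational(-4063, 3153), Rational(-1123, 9)) = Rational(-1192462, 9459)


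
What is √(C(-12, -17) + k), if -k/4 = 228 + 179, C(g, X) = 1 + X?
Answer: 2*I*√411 ≈ 40.546*I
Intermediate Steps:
k = -1628 (k = -4*(228 + 179) = -4*407 = -1628)
√(C(-12, -17) + k) = √((1 - 17) - 1628) = √(-16 - 1628) = √(-1644) = 2*I*√411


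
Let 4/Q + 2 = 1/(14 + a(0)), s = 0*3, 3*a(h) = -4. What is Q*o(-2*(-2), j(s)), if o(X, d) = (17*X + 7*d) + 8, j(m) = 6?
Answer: -17936/73 ≈ -245.70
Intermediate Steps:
a(h) = -4/3 (a(h) = (1/3)*(-4) = -4/3)
s = 0
o(X, d) = 8 + 7*d + 17*X (o(X, d) = (7*d + 17*X) + 8 = 8 + 7*d + 17*X)
Q = -152/73 (Q = 4/(-2 + 1/(14 - 4/3)) = 4/(-2 + 1/(38/3)) = 4/(-2 + 3/38) = 4/(-73/38) = 4*(-38/73) = -152/73 ≈ -2.0822)
Q*o(-2*(-2), j(s)) = -152*(8 + 7*6 + 17*(-2*(-2)))/73 = -152*(8 + 42 + 17*4)/73 = -152*(8 + 42 + 68)/73 = -152/73*118 = -17936/73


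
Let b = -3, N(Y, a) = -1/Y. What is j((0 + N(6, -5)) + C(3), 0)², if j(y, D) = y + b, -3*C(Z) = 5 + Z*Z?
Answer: 2209/36 ≈ 61.361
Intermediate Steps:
C(Z) = -5/3 - Z²/3 (C(Z) = -(5 + Z*Z)/3 = -(5 + Z²)/3 = -5/3 - Z²/3)
j(y, D) = -3 + y (j(y, D) = y - 3 = -3 + y)
j((0 + N(6, -5)) + C(3), 0)² = (-3 + ((0 - 1/6) + (-5/3 - ⅓*3²)))² = (-3 + ((0 - 1*⅙) + (-5/3 - ⅓*9)))² = (-3 + ((0 - ⅙) + (-5/3 - 3)))² = (-3 + (-⅙ - 14/3))² = (-3 - 29/6)² = (-47/6)² = 2209/36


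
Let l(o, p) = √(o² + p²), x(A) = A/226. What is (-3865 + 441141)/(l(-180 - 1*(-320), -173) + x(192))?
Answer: -96807552/12906665 + 113950556*√49529/12906665 ≈ 1957.4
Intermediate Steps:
x(A) = A/226 (x(A) = A*(1/226) = A/226)
(-3865 + 441141)/(l(-180 - 1*(-320), -173) + x(192)) = (-3865 + 441141)/(√((-180 - 1*(-320))² + (-173)²) + (1/226)*192) = 437276/(√((-180 + 320)² + 29929) + 96/113) = 437276/(√(140² + 29929) + 96/113) = 437276/(√(19600 + 29929) + 96/113) = 437276/(√49529 + 96/113) = 437276/(96/113 + √49529)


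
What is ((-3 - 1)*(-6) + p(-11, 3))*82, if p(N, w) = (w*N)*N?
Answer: 31734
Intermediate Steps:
p(N, w) = w*N**2 (p(N, w) = (N*w)*N = w*N**2)
((-3 - 1)*(-6) + p(-11, 3))*82 = ((-3 - 1)*(-6) + 3*(-11)**2)*82 = (-4*(-6) + 3*121)*82 = (24 + 363)*82 = 387*82 = 31734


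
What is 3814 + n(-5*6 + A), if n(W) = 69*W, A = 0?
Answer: 1744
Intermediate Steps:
3814 + n(-5*6 + A) = 3814 + 69*(-5*6 + 0) = 3814 + 69*(-30 + 0) = 3814 + 69*(-30) = 3814 - 2070 = 1744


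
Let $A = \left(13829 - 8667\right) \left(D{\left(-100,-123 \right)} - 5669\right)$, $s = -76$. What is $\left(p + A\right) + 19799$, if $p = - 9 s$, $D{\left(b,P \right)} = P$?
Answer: $-29877821$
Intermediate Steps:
$p = 684$ ($p = \left(-9\right) \left(-76\right) = 684$)
$A = -29898304$ ($A = \left(13829 - 8667\right) \left(-123 - 5669\right) = 5162 \left(-5792\right) = -29898304$)
$\left(p + A\right) + 19799 = \left(684 - 29898304\right) + 19799 = -29897620 + 19799 = -29877821$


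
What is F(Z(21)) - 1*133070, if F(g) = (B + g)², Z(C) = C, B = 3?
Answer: -132494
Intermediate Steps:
F(g) = (3 + g)²
F(Z(21)) - 1*133070 = (3 + 21)² - 1*133070 = 24² - 133070 = 576 - 133070 = -132494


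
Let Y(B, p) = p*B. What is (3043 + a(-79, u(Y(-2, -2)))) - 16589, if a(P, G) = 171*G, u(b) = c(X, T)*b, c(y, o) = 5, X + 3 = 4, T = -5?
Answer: -10126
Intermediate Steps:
X = 1 (X = -3 + 4 = 1)
Y(B, p) = B*p
u(b) = 5*b
(3043 + a(-79, u(Y(-2, -2)))) - 16589 = (3043 + 171*(5*(-2*(-2)))) - 16589 = (3043 + 171*(5*4)) - 16589 = (3043 + 171*20) - 16589 = (3043 + 3420) - 16589 = 6463 - 16589 = -10126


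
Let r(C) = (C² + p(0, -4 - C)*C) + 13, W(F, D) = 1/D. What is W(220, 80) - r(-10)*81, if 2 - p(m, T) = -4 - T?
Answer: 45361/80 ≈ 567.01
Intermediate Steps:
p(m, T) = 6 + T (p(m, T) = 2 - (-4 - T) = 2 + (4 + T) = 6 + T)
r(C) = 13 + C² + C*(2 - C) (r(C) = (C² + (6 + (-4 - C))*C) + 13 = (C² + (2 - C)*C) + 13 = (C² + C*(2 - C)) + 13 = 13 + C² + C*(2 - C))
W(220, 80) - r(-10)*81 = 1/80 - (13 + 2*(-10))*81 = 1/80 - (13 - 20)*81 = 1/80 - (-7)*81 = 1/80 - 1*(-567) = 1/80 + 567 = 45361/80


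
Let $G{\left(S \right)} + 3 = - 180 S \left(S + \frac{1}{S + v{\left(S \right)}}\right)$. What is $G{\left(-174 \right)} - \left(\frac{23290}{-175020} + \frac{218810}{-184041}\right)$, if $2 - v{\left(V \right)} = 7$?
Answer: $- \frac{1047415795878551101}{192191439726} \approx -5.4499 \cdot 10^{6}$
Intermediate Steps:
$v{\left(V \right)} = -5$ ($v{\left(V \right)} = 2 - 7 = -5$)
$G{\left(S \right)} = -3 - 180 S \left(S + \frac{1}{-5 + S}\right)$ ($G{\left(S \right)} = -3 + - 180 S \left(S + \frac{1}{S - 5}\right) = -3 + - 180 S \left(S + \frac{1}{-5 + S}\right) = -3 - 180 S \left(S + \frac{1}{-5 + S}\right)$)
$G{\left(-174 \right)} - \left(\frac{23290}{-175020} + \frac{218810}{-184041}\right) = \frac{3 \left(5 - -10614 - 60 \left(-174\right)^{3} + 300 \left(-174\right)^{2}\right)}{-5 - 174} - \left(\frac{23290}{-175020} + \frac{218810}{-184041}\right) = \frac{3 \left(5 + 10614 - -316081440 + 300 \cdot 30276\right)}{-179} - \left(23290 \left(- \frac{1}{175020}\right) + 218810 \left(- \frac{1}{184041}\right)\right) = 3 \left(- \frac{1}{179}\right) \left(5 + 10614 + 316081440 + 9082800\right) - \left(- \frac{2329}{17502} - \frac{218810}{184041}\right) = 3 \left(- \frac{1}{179}\right) 325174859 - - \frac{1419414703}{1073695194} = - \frac{975524577}{179} + \frac{1419414703}{1073695194} = - \frac{1047415795878551101}{192191439726}$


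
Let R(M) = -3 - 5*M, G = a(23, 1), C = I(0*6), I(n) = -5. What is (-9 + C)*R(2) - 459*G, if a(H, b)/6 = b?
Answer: -2572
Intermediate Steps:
C = -5
a(H, b) = 6*b
G = 6 (G = 6*1 = 6)
(-9 + C)*R(2) - 459*G = (-9 - 5)*(-3 - 5*2) - 459*6 = -14*(-3 - 10) - 2754 = -14*(-13) - 2754 = 182 - 2754 = -2572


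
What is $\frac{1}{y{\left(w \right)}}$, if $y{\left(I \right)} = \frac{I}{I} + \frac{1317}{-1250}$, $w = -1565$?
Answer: $- \frac{1250}{67} \approx -18.657$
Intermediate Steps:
$y{\left(I \right)} = - \frac{67}{1250}$ ($y{\left(I \right)} = 1 + 1317 \left(- \frac{1}{1250}\right) = 1 - \frac{1317}{1250} = - \frac{67}{1250}$)
$\frac{1}{y{\left(w \right)}} = \frac{1}{- \frac{67}{1250}} = - \frac{1250}{67}$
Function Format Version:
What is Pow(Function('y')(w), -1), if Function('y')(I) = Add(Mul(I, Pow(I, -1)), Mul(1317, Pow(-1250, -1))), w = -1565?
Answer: Rational(-1250, 67) ≈ -18.657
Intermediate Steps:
Function('y')(I) = Rational(-67, 1250) (Function('y')(I) = Add(1, Mul(1317, Rational(-1, 1250))) = Add(1, Rational(-1317, 1250)) = Rational(-67, 1250))
Pow(Function('y')(w), -1) = Pow(Rational(-67, 1250), -1) = Rational(-1250, 67)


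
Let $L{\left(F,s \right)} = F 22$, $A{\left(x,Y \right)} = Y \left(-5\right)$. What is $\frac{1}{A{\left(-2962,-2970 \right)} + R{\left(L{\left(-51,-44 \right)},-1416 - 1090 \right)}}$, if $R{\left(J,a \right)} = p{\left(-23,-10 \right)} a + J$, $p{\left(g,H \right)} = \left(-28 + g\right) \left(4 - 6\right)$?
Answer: $- \frac{1}{241884} \approx -4.1342 \cdot 10^{-6}$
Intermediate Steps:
$A{\left(x,Y \right)} = - 5 Y$
$p{\left(g,H \right)} = 56 - 2 g$ ($p{\left(g,H \right)} = \left(-28 + g\right) \left(-2\right) = 56 - 2 g$)
$L{\left(F,s \right)} = 22 F$
$R{\left(J,a \right)} = J + 102 a$ ($R{\left(J,a \right)} = \left(56 - -46\right) a + J = \left(56 + 46\right) a + J = 102 a + J = J + 102 a$)
$\frac{1}{A{\left(-2962,-2970 \right)} + R{\left(L{\left(-51,-44 \right)},-1416 - 1090 \right)}} = \frac{1}{\left(-5\right) \left(-2970\right) + \left(22 \left(-51\right) + 102 \left(-1416 - 1090\right)\right)} = \frac{1}{14850 + \left(-1122 + 102 \left(-1416 - 1090\right)\right)} = \frac{1}{14850 + \left(-1122 + 102 \left(-2506\right)\right)} = \frac{1}{14850 - 256734} = \frac{1}{-241884} = - \frac{1}{241884}$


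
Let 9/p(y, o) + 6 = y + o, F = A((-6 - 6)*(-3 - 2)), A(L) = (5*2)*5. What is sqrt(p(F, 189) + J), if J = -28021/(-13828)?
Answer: sqrt(5359142983945)/1610962 ≈ 1.4370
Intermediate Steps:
J = 28021/13828 (J = -28021*(-1/13828) = 28021/13828 ≈ 2.0264)
A(L) = 50 (A(L) = 10*5 = 50)
F = 50
p(y, o) = 9/(-6 + o + y) (p(y, o) = 9/(-6 + (y + o)) = 9/(-6 + (o + y)) = 9/(-6 + o + y))
sqrt(p(F, 189) + J) = sqrt(9/(-6 + 189 + 50) + 28021/13828) = sqrt(9/233 + 28021/13828) = sqrt(6653345/3221924) = sqrt(5359142983945)/1610962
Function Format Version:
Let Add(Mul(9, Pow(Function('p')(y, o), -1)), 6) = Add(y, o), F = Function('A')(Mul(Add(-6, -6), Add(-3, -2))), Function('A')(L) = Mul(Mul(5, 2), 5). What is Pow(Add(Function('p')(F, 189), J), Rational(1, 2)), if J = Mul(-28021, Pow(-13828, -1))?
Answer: Mul(Rational(1, 1610962), Pow(5359142983945, Rational(1, 2))) ≈ 1.4370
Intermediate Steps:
J = Rational(28021, 13828) (J = Mul(-28021, Rational(-1, 13828)) = Rational(28021, 13828) ≈ 2.0264)
Function('A')(L) = 50 (Function('A')(L) = Mul(10, 5) = 50)
F = 50
Function('p')(y, o) = Mul(9, Pow(Add(-6, o, y), -1)) (Function('p')(y, o) = Mul(9, Pow(Add(-6, Add(y, o)), -1)) = Mul(9, Pow(Add(-6, Add(o, y)), -1)) = Mul(9, Pow(Add(-6, o, y), -1)))
Pow(Add(Function('p')(F, 189), J), Rational(1, 2)) = Pow(Add(Mul(9, Pow(Add(-6, 189, 50), -1)), Rational(28021, 13828)), Rational(1, 2)) = Pow(Add(Mul(9, Pow(233, -1)), Rational(28021, 13828)), Rational(1, 2)) = Pow(Add(Mul(9, Rational(1, 233)), Rational(28021, 13828)), Rational(1, 2)) = Pow(Add(Rational(9, 233), Rational(28021, 13828)), Rational(1, 2)) = Pow(Rational(6653345, 3221924), Rational(1, 2)) = Mul(Rational(1, 1610962), Pow(5359142983945, Rational(1, 2)))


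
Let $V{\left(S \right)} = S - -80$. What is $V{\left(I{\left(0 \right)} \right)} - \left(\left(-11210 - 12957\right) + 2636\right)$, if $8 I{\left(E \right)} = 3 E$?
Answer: $21611$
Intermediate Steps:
$I{\left(E \right)} = \frac{3 E}{8}$
$V{\left(S \right)} = 80 + S$ ($V{\left(S \right)} = S + 80 = 80 + S$)
$V{\left(I{\left(0 \right)} \right)} - \left(\left(-11210 - 12957\right) + 2636\right) = \left(80 + \frac{3}{8} \cdot 0\right) - \left(\left(-11210 - 12957\right) + 2636\right) = \left(80 + 0\right) - \left(-24167 + 2636\right) = 80 - -21531 = 80 + 21531 = 21611$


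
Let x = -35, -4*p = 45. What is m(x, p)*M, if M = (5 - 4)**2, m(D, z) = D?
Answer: -35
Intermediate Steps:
p = -45/4 (p = -1/4*45 = -45/4 ≈ -11.250)
M = 1 (M = 1**2 = 1)
m(x, p)*M = -35*1 = -35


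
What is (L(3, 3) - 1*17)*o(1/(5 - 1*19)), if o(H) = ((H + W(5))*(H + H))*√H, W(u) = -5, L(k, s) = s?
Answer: -71*I*√14/98 ≈ -2.7108*I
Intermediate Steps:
o(H) = 2*H^(3/2)*(-5 + H) (o(H) = ((H - 5)*(H + H))*√H = ((-5 + H)*(2*H))*√H = (2*H*(-5 + H))*√H = 2*H^(3/2)*(-5 + H))
(L(3, 3) - 1*17)*o(1/(5 - 1*19)) = (3 - 1*17)*(2*(1/(5 - 1*19))^(3/2)*(-5 + 1/(5 - 1*19))) = (3 - 17)*(2*(1/(5 - 19))^(3/2)*(-5 + 1/(5 - 19))) = -28*(1/(-14))^(3/2)*(-5 + 1/(-14)) = -28*(-1/14)^(3/2)*(-5 - 1/14) = -28*(-I*√14/196)*(-71)/14 = -71*I*√14/98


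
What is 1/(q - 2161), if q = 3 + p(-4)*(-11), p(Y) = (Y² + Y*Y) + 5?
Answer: -1/2565 ≈ -0.00038986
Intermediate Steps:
p(Y) = 5 + 2*Y² (p(Y) = (Y² + Y²) + 5 = 2*Y² + 5 = 5 + 2*Y²)
q = -404 (q = 3 + (5 + 2*(-4)²)*(-11) = 3 + (5 + 2*16)*(-11) = 3 + (5 + 32)*(-11) = 3 + 37*(-11) = 3 - 407 = -404)
1/(q - 2161) = 1/(-404 - 2161) = 1/(-2565) = -1/2565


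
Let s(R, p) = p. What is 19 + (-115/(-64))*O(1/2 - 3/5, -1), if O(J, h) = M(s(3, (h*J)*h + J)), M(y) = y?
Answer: 1193/64 ≈ 18.641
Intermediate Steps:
O(J, h) = J + J*h² (O(J, h) = (h*J)*h + J = (J*h)*h + J = J*h² + J = J + J*h²)
19 + (-115/(-64))*O(1/2 - 3/5, -1) = 19 + (-115/(-64))*((1/2 - 3/5)*(1 + (-1)²)) = 19 + (-115*(-1/64))*((1*(½) - 3*⅕)*(1 + 1)) = 19 + 115*((½ - ⅗)*2)/64 = 19 + 115*(-⅒*2)/64 = 19 + (115/64)*(-⅕) = 19 - 23/64 = 1193/64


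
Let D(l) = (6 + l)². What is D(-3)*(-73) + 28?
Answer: -629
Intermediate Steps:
D(-3)*(-73) + 28 = (6 - 3)²*(-73) + 28 = 3²*(-73) + 28 = 9*(-73) + 28 = -657 + 28 = -629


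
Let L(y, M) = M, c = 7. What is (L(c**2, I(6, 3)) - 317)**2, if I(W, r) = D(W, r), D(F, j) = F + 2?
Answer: 95481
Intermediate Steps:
D(F, j) = 2 + F
I(W, r) = 2 + W
(L(c**2, I(6, 3)) - 317)**2 = ((2 + 6) - 317)**2 = (8 - 317)**2 = (-309)**2 = 95481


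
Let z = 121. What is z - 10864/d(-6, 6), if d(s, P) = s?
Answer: 5795/3 ≈ 1931.7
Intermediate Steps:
z - 10864/d(-6, 6) = 121 - 10864/(-6) = 121 - 10864*(-1)/6 = 121 - 97*(-56/3) = 121 + 5432/3 = 5795/3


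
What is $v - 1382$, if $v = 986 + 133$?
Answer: $-263$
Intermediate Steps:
$v = 1119$
$v - 1382 = 1119 - 1382 = -263$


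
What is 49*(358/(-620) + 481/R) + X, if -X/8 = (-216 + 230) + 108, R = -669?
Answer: -215586829/207390 ≈ -1039.5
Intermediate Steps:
X = -976 (X = -8*((-216 + 230) + 108) = -8*(14 + 108) = -8*122 = -976)
49*(358/(-620) + 481/R) + X = 49*(358/(-620) + 481/(-669)) - 976 = 49*(358*(-1/620) + 481*(-1/669)) - 976 = 49*(-179/310 - 481/669) - 976 = 49*(-268861/207390) - 976 = -13174189/207390 - 976 = -215586829/207390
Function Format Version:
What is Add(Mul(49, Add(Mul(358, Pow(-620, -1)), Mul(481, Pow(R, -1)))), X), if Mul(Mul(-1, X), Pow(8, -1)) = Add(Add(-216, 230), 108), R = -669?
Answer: Rational(-215586829, 207390) ≈ -1039.5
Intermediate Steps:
X = -976 (X = Mul(-8, Add(Add(-216, 230), 108)) = Mul(-8, Add(14, 108)) = Mul(-8, 122) = -976)
Add(Mul(49, Add(Mul(358, Pow(-620, -1)), Mul(481, Pow(R, -1)))), X) = Add(Mul(49, Add(Mul(358, Pow(-620, -1)), Mul(481, Pow(-669, -1)))), -976) = Add(Mul(49, Add(Mul(358, Rational(-1, 620)), Mul(481, Rational(-1, 669)))), -976) = Add(Mul(49, Add(Rational(-179, 310), Rational(-481, 669))), -976) = Add(Mul(49, Rational(-268861, 207390)), -976) = Add(Rational(-13174189, 207390), -976) = Rational(-215586829, 207390)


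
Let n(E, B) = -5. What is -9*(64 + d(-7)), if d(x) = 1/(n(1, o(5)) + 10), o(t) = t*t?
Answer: -2889/5 ≈ -577.80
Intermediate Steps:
o(t) = t²
d(x) = ⅕ (d(x) = 1/(-5 + 10) = 1/5 = ⅕)
-9*(64 + d(-7)) = -9*(64 + ⅕) = -9*321/5 = -2889/5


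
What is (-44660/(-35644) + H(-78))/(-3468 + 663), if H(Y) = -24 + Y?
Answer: 128251/3570765 ≈ 0.035917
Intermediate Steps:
(-44660/(-35644) + H(-78))/(-3468 + 663) = (-44660/(-35644) + (-24 - 78))/(-3468 + 663) = (-44660*(-1/35644) - 102)/(-2805) = (1595/1273 - 102)*(-1/2805) = -128251/1273*(-1/2805) = 128251/3570765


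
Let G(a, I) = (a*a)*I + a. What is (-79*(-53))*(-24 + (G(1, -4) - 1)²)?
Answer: -33496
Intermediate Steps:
G(a, I) = a + I*a² (G(a, I) = a²*I + a = I*a² + a = a + I*a²)
(-79*(-53))*(-24 + (G(1, -4) - 1)²) = (-79*(-53))*(-24 + (1*(1 - 4*1) - 1)²) = 4187*(-24 + (1*(1 - 4) - 1)²) = 4187*(-24 + (1*(-3) - 1)²) = 4187*(-24 + (-3 - 1)²) = 4187*(-24 + (-4)²) = 4187*(-24 + 16) = 4187*(-8) = -33496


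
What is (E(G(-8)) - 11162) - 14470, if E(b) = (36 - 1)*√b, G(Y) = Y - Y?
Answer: -25632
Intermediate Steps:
G(Y) = 0
E(b) = 35*√b
(E(G(-8)) - 11162) - 14470 = (35*√0 - 11162) - 14470 = (35*0 - 11162) - 14470 = (0 - 11162) - 14470 = -11162 - 14470 = -25632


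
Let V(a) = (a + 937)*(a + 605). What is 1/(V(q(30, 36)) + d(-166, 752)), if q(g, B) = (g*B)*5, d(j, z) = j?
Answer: 1/38053519 ≈ 2.6279e-8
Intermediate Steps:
q(g, B) = 5*B*g (q(g, B) = (B*g)*5 = 5*B*g)
V(a) = (605 + a)*(937 + a) (V(a) = (937 + a)*(605 + a) = (605 + a)*(937 + a))
1/(V(q(30, 36)) + d(-166, 752)) = 1/((566885 + (5*36*30)² + 1542*(5*36*30)) - 166) = 1/((566885 + 5400² + 1542*5400) - 166) = 1/((566885 + 29160000 + 8326800) - 166) = 1/(38053685 - 166) = 1/38053519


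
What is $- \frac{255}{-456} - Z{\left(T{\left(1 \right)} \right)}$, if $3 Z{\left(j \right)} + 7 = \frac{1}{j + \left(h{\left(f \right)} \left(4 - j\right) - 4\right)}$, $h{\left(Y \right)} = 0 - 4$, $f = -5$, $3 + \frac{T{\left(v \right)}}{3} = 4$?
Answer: $\frac{2249}{760} \approx 2.9592$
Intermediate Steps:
$T{\left(v \right)} = 3$ ($T{\left(v \right)} = -9 + 3 \cdot 4 = -9 + 12 = 3$)
$h{\left(Y \right)} = -4$
$Z{\left(j \right)} = - \frac{7}{3} + \frac{1}{3 \left(-20 + 5 j\right)}$ ($Z{\left(j \right)} = - \frac{7}{3} + \frac{1}{3 \left(j - \left(4 + 4 \left(4 - j\right)\right)\right)} = - \frac{7}{3} + \frac{1}{3 \left(j + \left(\left(-16 + 4 j\right) - 4\right)\right)} = - \frac{7}{3} + \frac{1}{3 \left(j + \left(-20 + 4 j\right)\right)} = - \frac{7}{3} + \frac{1}{3 \left(-20 + 5 j\right)}$)
$- \frac{255}{-456} - Z{\left(T{\left(1 \right)} \right)} = - \frac{255}{-456} - \frac{-141 + 35 \cdot 3}{15 \left(4 - 3\right)} = \left(-255\right) \left(- \frac{1}{456}\right) - \frac{-141 + 105}{15 \left(4 - 3\right)} = \frac{85}{152} - \frac{1}{15} \cdot 1^{-1} \left(-36\right) = \frac{85}{152} - \frac{1}{15} \cdot 1 \left(-36\right) = \frac{85}{152} - - \frac{12}{5} = \frac{85}{152} + \frac{12}{5} = \frac{2249}{760}$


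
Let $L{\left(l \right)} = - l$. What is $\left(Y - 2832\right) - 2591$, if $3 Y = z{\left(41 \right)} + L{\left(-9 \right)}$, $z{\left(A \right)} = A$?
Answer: $- \frac{16219}{3} \approx -5406.3$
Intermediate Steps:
$Y = \frac{50}{3}$ ($Y = \frac{41 - -9}{3} = \frac{41 + 9}{3} = \frac{1}{3} \cdot 50 = \frac{50}{3} \approx 16.667$)
$\left(Y - 2832\right) - 2591 = \left(\frac{50}{3} - 2832\right) - 2591 = - \frac{8446}{3} - 2591 = - \frac{16219}{3}$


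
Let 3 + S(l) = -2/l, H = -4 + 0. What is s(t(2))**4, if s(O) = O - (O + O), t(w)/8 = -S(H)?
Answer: 160000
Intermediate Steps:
H = -4
S(l) = -3 - 2/l
t(w) = 20 (t(w) = 8*(-(-3 - 2/(-4))) = 8*(-(-3 - 2*(-1/4))) = 8*(-(-3 + 1/2)) = 8*(-1*(-5/2)) = 8*(5/2) = 20)
s(O) = -O (s(O) = O - 2*O = -O)
s(t(2))**4 = (-1*20)**4 = (-20)**4 = 160000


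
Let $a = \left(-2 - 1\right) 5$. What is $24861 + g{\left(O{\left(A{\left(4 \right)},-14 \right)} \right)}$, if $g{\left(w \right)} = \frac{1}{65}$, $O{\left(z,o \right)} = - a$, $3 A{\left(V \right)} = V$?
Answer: $\frac{1615966}{65} \approx 24861.0$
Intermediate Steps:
$A{\left(V \right)} = \frac{V}{3}$
$a = -15$ ($a = \left(-3\right) 5 = -15$)
$O{\left(z,o \right)} = 15$ ($O{\left(z,o \right)} = \left(-1\right) \left(-15\right) = 15$)
$g{\left(w \right)} = \frac{1}{65}$
$24861 + g{\left(O{\left(A{\left(4 \right)},-14 \right)} \right)} = 24861 + \frac{1}{65} = \frac{1615966}{65}$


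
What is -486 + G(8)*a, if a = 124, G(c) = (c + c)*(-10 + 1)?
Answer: -18342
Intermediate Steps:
G(c) = -18*c (G(c) = (2*c)*(-9) = -18*c)
-486 + G(8)*a = -486 - 18*8*124 = -486 - 144*124 = -486 - 17856 = -18342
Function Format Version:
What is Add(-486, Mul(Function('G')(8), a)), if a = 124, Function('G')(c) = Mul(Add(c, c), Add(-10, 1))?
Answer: -18342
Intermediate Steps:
Function('G')(c) = Mul(-18, c) (Function('G')(c) = Mul(Mul(2, c), -9) = Mul(-18, c))
Add(-486, Mul(Function('G')(8), a)) = Add(-486, Mul(Mul(-18, 8), 124)) = Add(-486, Mul(-144, 124)) = Add(-486, -17856) = -18342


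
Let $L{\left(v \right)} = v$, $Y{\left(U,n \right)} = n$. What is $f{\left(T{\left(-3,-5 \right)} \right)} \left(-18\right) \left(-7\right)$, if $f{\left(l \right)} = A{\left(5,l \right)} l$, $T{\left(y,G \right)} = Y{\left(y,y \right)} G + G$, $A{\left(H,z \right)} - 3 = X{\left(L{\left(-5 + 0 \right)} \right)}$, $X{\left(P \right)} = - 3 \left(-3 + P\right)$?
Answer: $34020$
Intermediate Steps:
$X{\left(P \right)} = 9 - 3 P$
$A{\left(H,z \right)} = 27$ ($A{\left(H,z \right)} = 3 - \left(-9 + 3 \left(-5 + 0\right)\right) = 3 + \left(9 - -15\right) = 3 + \left(9 + 15\right) = 3 + 24 = 27$)
$T{\left(y,G \right)} = G + G y$ ($T{\left(y,G \right)} = y G + G = G y + G = G + G y$)
$f{\left(l \right)} = 27 l$
$f{\left(T{\left(-3,-5 \right)} \right)} \left(-18\right) \left(-7\right) = 27 \left(- 5 \left(1 - 3\right)\right) \left(-18\right) \left(-7\right) = 27 \left(\left(-5\right) \left(-2\right)\right) \left(-18\right) \left(-7\right) = 27 \cdot 10 \left(-18\right) \left(-7\right) = 270 \left(-18\right) \left(-7\right) = \left(-4860\right) \left(-7\right) = 34020$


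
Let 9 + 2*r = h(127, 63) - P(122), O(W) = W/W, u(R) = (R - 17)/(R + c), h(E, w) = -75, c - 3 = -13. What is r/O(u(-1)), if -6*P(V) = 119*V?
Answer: 7007/6 ≈ 1167.8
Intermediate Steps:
c = -10 (c = 3 - 13 = -10)
P(V) = -119*V/6
u(R) = (-17 + R)/(-10 + R) (u(R) = (R - 17)/(R - 10) = (-17 + R)/(-10 + R))
O(W) = 1
r = 7007/6 (r = -9/2 + (-75 - (-119)*122/6)/2 = -9/2 + (-75 - 1*(-7259/3))/2 = -9/2 + (-75 + 7259/3)/2 = -9/2 + (½)*(7034/3) = -9/2 + 3517/3 = 7007/6 ≈ 1167.8)
r/O(u(-1)) = (7007/6)/1 = (7007/6)*1 = 7007/6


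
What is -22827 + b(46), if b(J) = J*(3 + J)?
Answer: -20573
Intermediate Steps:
-22827 + b(46) = -22827 + 46*(3 + 46) = -22827 + 46*49 = -22827 + 2254 = -20573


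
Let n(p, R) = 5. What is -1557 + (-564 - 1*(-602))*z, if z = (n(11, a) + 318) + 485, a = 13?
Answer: 29147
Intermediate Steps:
z = 808 (z = (5 + 318) + 485 = 323 + 485 = 808)
-1557 + (-564 - 1*(-602))*z = -1557 + (-564 - 1*(-602))*808 = -1557 + (-564 + 602)*808 = -1557 + 38*808 = -1557 + 30704 = 29147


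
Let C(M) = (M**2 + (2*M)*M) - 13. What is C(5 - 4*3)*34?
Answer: 4556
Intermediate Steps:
C(M) = -13 + 3*M**2 (C(M) = (M**2 + 2*M**2) - 13 = 3*M**2 - 13 = -13 + 3*M**2)
C(5 - 4*3)*34 = (-13 + 3*(5 - 4*3)**2)*34 = (-13 + 3*(5 - 12)**2)*34 = (-13 + 3*(-7)**2)*34 = (-13 + 3*49)*34 = (-13 + 147)*34 = 134*34 = 4556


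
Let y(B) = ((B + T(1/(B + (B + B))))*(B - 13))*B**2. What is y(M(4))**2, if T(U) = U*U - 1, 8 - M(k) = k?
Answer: 187489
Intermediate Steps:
M(k) = 8 - k
T(U) = -1 + U**2 (T(U) = U**2 - 1 = -1 + U**2)
y(B) = B**2*(-13 + B)*(-1 + B + 1/(9*B**2)) (y(B) = ((B + (-1 + (1/(B + (B + B)))**2))*(B - 13))*B**2 = ((B + (-1 + (1/(B + 2*B))**2))*(-13 + B))*B**2 = ((B + (-1 + (1/(3*B))**2))*(-13 + B))*B**2 = ((B + (-1 + 1/(9*B**2)))*(-13 + B))*B**2 = ((-1 + B + 1/(9*B**2))*(-13 + B))*B**2 = ((-13 + B)*(-1 + B + 1/(9*B**2)))*B**2 = B**2*(-13 + B)*(-1 + B + 1/(9*B**2)))
y(M(4))**2 = (-13/9 + (8 - 1*4)**4 - 14*(8 - 1*4)**3 + 13*(8 - 1*4)**2 + (8 - 1*4)/9)**2 = (-13/9 + (8 - 4)**4 - 14*(8 - 4)**3 + 13*(8 - 4)**2 + (8 - 4)/9)**2 = (-13/9 + 4**4 - 14*4**3 + 13*4**2 + (1/9)*4)**2 = (-13/9 + 256 - 14*64 + 13*16 + 4/9)**2 = (-13/9 + 256 - 896 + 208 + 4/9)**2 = (-433)**2 = 187489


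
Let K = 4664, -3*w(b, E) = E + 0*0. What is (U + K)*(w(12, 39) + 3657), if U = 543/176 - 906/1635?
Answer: 407776046993/23980 ≈ 1.7005e+7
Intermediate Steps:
w(b, E) = -E/3 (w(b, E) = -(E + 0*0)/3 = -(E + 0)/3 = -E/3)
U = 242783/95920 (U = 543*(1/176) - 906*1/1635 = 543/176 - 302/545 = 242783/95920 ≈ 2.5311)
(U + K)*(w(12, 39) + 3657) = (242783/95920 + 4664)*(-⅓*39 + 3657) = 447613663*(-13 + 3657)/95920 = (447613663/95920)*3644 = 407776046993/23980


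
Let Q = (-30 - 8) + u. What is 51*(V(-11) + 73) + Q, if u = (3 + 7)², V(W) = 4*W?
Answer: 1541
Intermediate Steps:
u = 100 (u = 10² = 100)
Q = 62 (Q = (-30 - 8) + 100 = -38 + 100 = 62)
51*(V(-11) + 73) + Q = 51*(4*(-11) + 73) + 62 = 51*(-44 + 73) + 62 = 51*29 + 62 = 1479 + 62 = 1541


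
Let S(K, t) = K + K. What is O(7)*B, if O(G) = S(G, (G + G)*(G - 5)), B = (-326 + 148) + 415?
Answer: 3318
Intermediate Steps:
B = 237 (B = -178 + 415 = 237)
S(K, t) = 2*K
O(G) = 2*G
O(7)*B = (2*7)*237 = 14*237 = 3318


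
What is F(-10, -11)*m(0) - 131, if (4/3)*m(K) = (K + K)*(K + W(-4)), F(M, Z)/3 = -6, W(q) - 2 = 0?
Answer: -131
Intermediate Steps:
W(q) = 2 (W(q) = 2 + 0 = 2)
F(M, Z) = -18 (F(M, Z) = 3*(-6) = -18)
m(K) = 3*K*(2 + K)/2 (m(K) = 3*((K + K)*(K + 2))/4 = 3*((2*K)*(2 + K))/4 = 3*(2*K*(2 + K))/4 = 3*K*(2 + K)/2)
F(-10, -11)*m(0) - 131 = -27*0*(2 + 0) - 131 = -27*0*2 - 131 = -18*0 - 131 = 0 - 131 = -131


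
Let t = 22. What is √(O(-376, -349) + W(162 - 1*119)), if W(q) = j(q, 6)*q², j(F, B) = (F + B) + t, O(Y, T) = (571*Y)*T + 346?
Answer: √75060529 ≈ 8663.8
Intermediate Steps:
O(Y, T) = 346 + 571*T*Y (O(Y, T) = 571*T*Y + 346 = 346 + 571*T*Y)
j(F, B) = 22 + B + F (j(F, B) = (F + B) + 22 = (B + F) + 22 = 22 + B + F)
W(q) = q²*(28 + q) (W(q) = (22 + 6 + q)*q² = (28 + q)*q² = q²*(28 + q))
√(O(-376, -349) + W(162 - 1*119)) = √((346 + 571*(-349)*(-376)) + (162 - 1*119)²*(28 + (162 - 1*119))) = √((346 + 74928904) + (162 - 119)²*(28 + (162 - 119))) = √(74929250 + 43²*(28 + 43)) = √(74929250 + 1849*71) = √(74929250 + 131279) = √75060529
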